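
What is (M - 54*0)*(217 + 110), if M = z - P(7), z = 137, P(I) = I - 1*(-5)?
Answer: 40875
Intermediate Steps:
P(I) = 5 + I (P(I) = I + 5 = 5 + I)
M = 125 (M = 137 - (5 + 7) = 137 - 1*12 = 137 - 12 = 125)
(M - 54*0)*(217 + 110) = (125 - 54*0)*(217 + 110) = (125 + 0)*327 = 125*327 = 40875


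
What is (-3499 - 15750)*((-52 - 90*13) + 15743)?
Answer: -279514729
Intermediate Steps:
(-3499 - 15750)*((-52 - 90*13) + 15743) = -19249*((-52 - 1170) + 15743) = -19249*(-1222 + 15743) = -19249*14521 = -279514729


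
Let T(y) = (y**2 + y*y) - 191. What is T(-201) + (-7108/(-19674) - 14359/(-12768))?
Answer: 3374944261177/41866272 ≈ 80613.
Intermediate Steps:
T(y) = -191 + 2*y**2 (T(y) = (y**2 + y**2) - 191 = 2*y**2 - 191 = -191 + 2*y**2)
T(-201) + (-7108/(-19674) - 14359/(-12768)) = (-191 + 2*(-201)**2) + (-7108/(-19674) - 14359/(-12768)) = (-191 + 2*40401) + (-7108*(-1/19674) - 14359*(-1/12768)) = (-191 + 80802) + (3554/9837 + 14359/12768) = 80611 + 62208985/41866272 = 3374944261177/41866272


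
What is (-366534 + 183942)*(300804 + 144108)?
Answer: -81237371904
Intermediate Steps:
(-366534 + 183942)*(300804 + 144108) = -182592*444912 = -81237371904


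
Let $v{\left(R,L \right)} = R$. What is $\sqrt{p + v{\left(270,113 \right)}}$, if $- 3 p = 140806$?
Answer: $\frac{2 i \sqrt{104997}}{3} \approx 216.02 i$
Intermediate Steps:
$p = - \frac{140806}{3}$ ($p = \left(- \frac{1}{3}\right) 140806 = - \frac{140806}{3} \approx -46935.0$)
$\sqrt{p + v{\left(270,113 \right)}} = \sqrt{- \frac{140806}{3} + 270} = \sqrt{- \frac{139996}{3}} = \frac{2 i \sqrt{104997}}{3}$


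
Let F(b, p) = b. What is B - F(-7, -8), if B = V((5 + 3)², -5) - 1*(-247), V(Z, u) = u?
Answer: 249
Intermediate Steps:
B = 242 (B = -5 - 1*(-247) = -5 + 247 = 242)
B - F(-7, -8) = 242 - 1*(-7) = 242 + 7 = 249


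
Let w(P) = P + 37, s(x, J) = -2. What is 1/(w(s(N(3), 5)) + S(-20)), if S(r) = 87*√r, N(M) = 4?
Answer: 7/30521 - 174*I*√5/152605 ≈ 0.00022935 - 0.0025496*I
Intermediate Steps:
w(P) = 37 + P
1/(w(s(N(3), 5)) + S(-20)) = 1/((37 - 2) + 87*√(-20)) = 1/(35 + 87*(2*I*√5)) = 1/(35 + 174*I*√5)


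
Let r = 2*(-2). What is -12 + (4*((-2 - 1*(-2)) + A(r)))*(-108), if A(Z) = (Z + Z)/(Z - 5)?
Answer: -396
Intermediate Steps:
r = -4
A(Z) = 2*Z/(-5 + Z) (A(Z) = (2*Z)/(-5 + Z) = 2*Z/(-5 + Z))
-12 + (4*((-2 - 1*(-2)) + A(r)))*(-108) = -12 + (4*((-2 - 1*(-2)) + 2*(-4)/(-5 - 4)))*(-108) = -12 + (4*((-2 + 2) + 2*(-4)/(-9)))*(-108) = -12 + (4*(0 + 2*(-4)*(-⅑)))*(-108) = -12 + (4*(0 + 8/9))*(-108) = -12 + (4*(8/9))*(-108) = -12 + (32/9)*(-108) = -12 - 384 = -396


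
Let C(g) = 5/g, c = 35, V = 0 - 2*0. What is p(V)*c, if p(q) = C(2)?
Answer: 175/2 ≈ 87.500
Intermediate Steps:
V = 0 (V = 0 + 0 = 0)
p(q) = 5/2
p(V)*c = (5/2)*35 = 175/2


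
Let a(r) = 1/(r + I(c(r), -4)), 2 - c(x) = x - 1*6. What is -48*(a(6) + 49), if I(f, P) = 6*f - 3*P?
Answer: -11768/5 ≈ -2353.6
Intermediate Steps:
c(x) = 8 - x (c(x) = 2 - (x - 1*6) = 2 - (x - 6) = 2 - (-6 + x) = 2 + (6 - x) = 8 - x)
I(f, P) = -3*P + 6*f
a(r) = 1/(60 - 5*r) (a(r) = 1/(r + (-3*(-4) + 6*(8 - r))) = 1/(r + (12 + (48 - 6*r))) = 1/(r + (60 - 6*r)) = 1/(60 - 5*r))
-48*(a(6) + 49) = -48*(1/(5*(12 - 1*6)) + 49) = -48*(1/(5*(12 - 6)) + 49) = -48*((1/5)/6 + 49) = -48*((1/5)*(1/6) + 49) = -48*(1/30 + 49) = -48*1471/30 = -11768/5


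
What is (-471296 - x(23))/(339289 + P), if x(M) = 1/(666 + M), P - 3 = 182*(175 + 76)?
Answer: -324722945/265247086 ≈ -1.2242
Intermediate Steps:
P = 45685 (P = 3 + 182*(175 + 76) = 3 + 182*251 = 3 + 45682 = 45685)
(-471296 - x(23))/(339289 + P) = (-471296 - 1/(666 + 23))/(339289 + 45685) = (-471296 - 1/689)/384974 = (-471296 - 1*1/689)*(1/384974) = (-471296 - 1/689)*(1/384974) = -324722945/689*1/384974 = -324722945/265247086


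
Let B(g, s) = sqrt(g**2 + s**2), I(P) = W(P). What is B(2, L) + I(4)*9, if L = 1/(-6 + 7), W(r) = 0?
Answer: sqrt(5) ≈ 2.2361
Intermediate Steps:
I(P) = 0
L = 1 (L = 1/1 = 1)
B(2, L) + I(4)*9 = sqrt(2**2 + 1**2) + 0*9 = sqrt(4 + 1) + 0 = sqrt(5) + 0 = sqrt(5)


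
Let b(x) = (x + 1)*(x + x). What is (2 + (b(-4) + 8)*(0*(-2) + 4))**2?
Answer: 16900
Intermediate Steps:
b(x) = 2*x*(1 + x) (b(x) = (1 + x)*(2*x) = 2*x*(1 + x))
(2 + (b(-4) + 8)*(0*(-2) + 4))**2 = (2 + (2*(-4)*(1 - 4) + 8)*(0*(-2) + 4))**2 = (2 + (2*(-4)*(-3) + 8)*(0 + 4))**2 = (2 + (24 + 8)*4)**2 = (2 + 32*4)**2 = (2 + 128)**2 = 130**2 = 16900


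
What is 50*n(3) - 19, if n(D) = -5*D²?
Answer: -2269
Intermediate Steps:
50*n(3) - 19 = 50*(-5*3²) - 19 = 50*(-5*9) - 19 = 50*(-45) - 19 = -2250 - 19 = -2269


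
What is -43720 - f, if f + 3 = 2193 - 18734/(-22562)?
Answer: -17859313/389 ≈ -45911.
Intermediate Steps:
f = 852233/389 (f = -3 + (2193 - 18734/(-22562)) = -3 + (2193 - 18734*(-1/22562)) = -3 + (2193 + 323/389) = -3 + 853400/389 = 852233/389 ≈ 2190.8)
-43720 - f = -43720 - 1*852233/389 = -43720 - 852233/389 = -17859313/389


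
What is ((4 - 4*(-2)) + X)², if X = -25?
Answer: 169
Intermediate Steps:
((4 - 4*(-2)) + X)² = ((4 - 4*(-2)) - 25)² = ((4 + 8) - 25)² = (12 - 25)² = (-13)² = 169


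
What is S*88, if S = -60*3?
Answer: -15840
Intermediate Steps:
S = -180
S*88 = -180*88 = -15840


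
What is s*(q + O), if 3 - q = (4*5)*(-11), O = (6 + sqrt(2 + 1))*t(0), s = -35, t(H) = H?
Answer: -7805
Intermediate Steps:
O = 0 (O = (6 + sqrt(2 + 1))*0 = (6 + sqrt(3))*0 = 0)
q = 223 (q = 3 - 4*5*(-11) = 3 - 20*(-11) = 3 - 1*(-220) = 3 + 220 = 223)
s*(q + O) = -35*(223 + 0) = -35*223 = -7805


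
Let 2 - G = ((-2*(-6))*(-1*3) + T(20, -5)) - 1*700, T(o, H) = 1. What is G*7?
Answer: 5159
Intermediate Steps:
G = 737 (G = 2 - (((-2*(-6))*(-1*3) + 1) - 1*700) = 2 - ((12*(-3) + 1) - 700) = 2 - ((-36 + 1) - 700) = 2 - (-35 - 700) = 2 - 1*(-735) = 2 + 735 = 737)
G*7 = 737*7 = 5159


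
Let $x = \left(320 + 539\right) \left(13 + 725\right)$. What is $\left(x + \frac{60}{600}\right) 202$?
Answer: $\frac{640281521}{5} \approx 1.2806 \cdot 10^{8}$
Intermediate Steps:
$x = 633942$ ($x = 859 \cdot 738 = 633942$)
$\left(x + \frac{60}{600}\right) 202 = \left(633942 + \frac{60}{600}\right) 202 = \left(633942 + 60 \cdot \frac{1}{600}\right) 202 = \left(633942 + \frac{1}{10}\right) 202 = \frac{6339421}{10} \cdot 202 = \frac{640281521}{5}$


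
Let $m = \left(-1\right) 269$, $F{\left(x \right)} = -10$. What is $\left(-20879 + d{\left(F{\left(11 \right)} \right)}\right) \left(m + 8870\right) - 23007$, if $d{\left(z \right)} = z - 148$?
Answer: $-180962244$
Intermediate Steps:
$m = -269$
$d{\left(z \right)} = -148 + z$
$\left(-20879 + d{\left(F{\left(11 \right)} \right)}\right) \left(m + 8870\right) - 23007 = \left(-20879 - 158\right) \left(-269 + 8870\right) - 23007 = \left(-20879 - 158\right) 8601 - 23007 = \left(-21037\right) 8601 - 23007 = -180939237 - 23007 = -180962244$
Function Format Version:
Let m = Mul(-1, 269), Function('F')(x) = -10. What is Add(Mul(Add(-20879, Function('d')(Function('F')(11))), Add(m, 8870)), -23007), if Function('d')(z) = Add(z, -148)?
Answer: -180962244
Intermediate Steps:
m = -269
Function('d')(z) = Add(-148, z)
Add(Mul(Add(-20879, Function('d')(Function('F')(11))), Add(m, 8870)), -23007) = Add(Mul(Add(-20879, Add(-148, -10)), Add(-269, 8870)), -23007) = Add(Mul(Add(-20879, -158), 8601), -23007) = Add(Mul(-21037, 8601), -23007) = Add(-180939237, -23007) = -180962244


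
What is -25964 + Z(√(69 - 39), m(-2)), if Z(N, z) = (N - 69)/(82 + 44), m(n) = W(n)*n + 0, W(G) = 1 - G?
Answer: -1090511/42 + √30/126 ≈ -25965.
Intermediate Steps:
m(n) = n*(1 - n) (m(n) = (1 - n)*n + 0 = n*(1 - n) + 0 = n*(1 - n))
Z(N, z) = -23/42 + N/126 (Z(N, z) = (-69 + N)/126 = (-69 + N)*(1/126) = -23/42 + N/126)
-25964 + Z(√(69 - 39), m(-2)) = -25964 + (-23/42 + √(69 - 39)/126) = -25964 + (-23/42 + √30/126) = -1090511/42 + √30/126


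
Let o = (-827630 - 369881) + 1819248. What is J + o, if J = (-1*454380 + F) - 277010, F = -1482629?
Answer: -1592282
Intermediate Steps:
o = 621737 (o = -1197511 + 1819248 = 621737)
J = -2214019 (J = (-1*454380 - 1482629) - 277010 = (-454380 - 1482629) - 277010 = -1937009 - 277010 = -2214019)
J + o = -2214019 + 621737 = -1592282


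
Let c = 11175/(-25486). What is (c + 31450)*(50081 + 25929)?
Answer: 30461901567625/12743 ≈ 2.3905e+9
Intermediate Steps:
c = -11175/25486 (c = 11175*(-1/25486) = -11175/25486 ≈ -0.43848)
(c + 31450)*(50081 + 25929) = (-11175/25486 + 31450)*(50081 + 25929) = (801523525/25486)*76010 = 30461901567625/12743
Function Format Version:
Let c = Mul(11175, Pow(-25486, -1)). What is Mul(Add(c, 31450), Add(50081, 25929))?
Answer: Rational(30461901567625, 12743) ≈ 2.3905e+9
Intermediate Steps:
c = Rational(-11175, 25486) (c = Mul(11175, Rational(-1, 25486)) = Rational(-11175, 25486) ≈ -0.43848)
Mul(Add(c, 31450), Add(50081, 25929)) = Mul(Add(Rational(-11175, 25486), 31450), Add(50081, 25929)) = Mul(Rational(801523525, 25486), 76010) = Rational(30461901567625, 12743)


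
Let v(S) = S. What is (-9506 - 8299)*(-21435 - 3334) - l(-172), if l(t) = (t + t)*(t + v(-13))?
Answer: 440948405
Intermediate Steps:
l(t) = 2*t*(-13 + t) (l(t) = (t + t)*(t - 13) = (2*t)*(-13 + t) = 2*t*(-13 + t))
(-9506 - 8299)*(-21435 - 3334) - l(-172) = (-9506 - 8299)*(-21435 - 3334) - 2*(-172)*(-13 - 172) = -17805*(-24769) - 2*(-172)*(-185) = 441012045 - 1*63640 = 441012045 - 63640 = 440948405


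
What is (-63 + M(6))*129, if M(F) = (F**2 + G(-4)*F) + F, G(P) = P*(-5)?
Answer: 12771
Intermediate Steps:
G(P) = -5*P
M(F) = F**2 + 21*F (M(F) = (F**2 + (-5*(-4))*F) + F = (F**2 + 20*F) + F = F**2 + 21*F)
(-63 + M(6))*129 = (-63 + 6*(21 + 6))*129 = (-63 + 6*27)*129 = (-63 + 162)*129 = 99*129 = 12771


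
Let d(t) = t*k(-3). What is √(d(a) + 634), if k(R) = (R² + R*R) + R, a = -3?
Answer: √589 ≈ 24.269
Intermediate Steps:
k(R) = R + 2*R² (k(R) = (R² + R²) + R = 2*R² + R = R + 2*R²)
d(t) = 15*t (d(t) = t*(-3*(1 + 2*(-3))) = t*(-3*(1 - 6)) = t*(-3*(-5)) = t*15 = 15*t)
√(d(a) + 634) = √(15*(-3) + 634) = √(-45 + 634) = √589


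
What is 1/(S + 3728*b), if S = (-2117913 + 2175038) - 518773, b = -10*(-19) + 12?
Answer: 1/291408 ≈ 3.4316e-6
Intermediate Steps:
b = 202 (b = 190 + 12 = 202)
S = -461648 (S = 57125 - 518773 = -461648)
1/(S + 3728*b) = 1/(-461648 + 3728*202) = 1/(-461648 + 753056) = 1/291408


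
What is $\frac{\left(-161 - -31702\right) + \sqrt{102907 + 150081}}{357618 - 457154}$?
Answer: $- \frac{31541}{99536} - \frac{\sqrt{63247}}{49768} \approx -0.32193$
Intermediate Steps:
$\frac{\left(-161 - -31702\right) + \sqrt{102907 + 150081}}{357618 - 457154} = \frac{\left(-161 + 31702\right) + \sqrt{252988}}{-99536} = \left(31541 + 2 \sqrt{63247}\right) \left(- \frac{1}{99536}\right) = - \frac{31541}{99536} - \frac{\sqrt{63247}}{49768}$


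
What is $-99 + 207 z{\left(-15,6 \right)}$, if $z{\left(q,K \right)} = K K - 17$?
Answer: $3834$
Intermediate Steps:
$z{\left(q,K \right)} = -17 + K^{2}$ ($z{\left(q,K \right)} = K^{2} - 17 = -17 + K^{2}$)
$-99 + 207 z{\left(-15,6 \right)} = -99 + 207 \left(-17 + 6^{2}\right) = -99 + 207 \left(-17 + 36\right) = -99 + 207 \cdot 19 = -99 + 3933 = 3834$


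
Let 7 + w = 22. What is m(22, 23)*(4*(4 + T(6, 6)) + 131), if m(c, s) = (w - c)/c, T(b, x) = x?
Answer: -1197/22 ≈ -54.409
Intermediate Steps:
w = 15 (w = -7 + 22 = 15)
m(c, s) = (15 - c)/c
m(22, 23)*(4*(4 + T(6, 6)) + 131) = ((15 - 1*22)/22)*(4*(4 + 6) + 131) = ((15 - 22)/22)*(4*10 + 131) = ((1/22)*(-7))*(40 + 131) = -7/22*171 = -1197/22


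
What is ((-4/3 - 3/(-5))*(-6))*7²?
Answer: 1078/5 ≈ 215.60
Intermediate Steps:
((-4/3 - 3/(-5))*(-6))*7² = ((-4*⅓ - 3*(-⅕))*(-6))*49 = ((-4/3 + ⅗)*(-6))*49 = -11/15*(-6)*49 = (22/5)*49 = 1078/5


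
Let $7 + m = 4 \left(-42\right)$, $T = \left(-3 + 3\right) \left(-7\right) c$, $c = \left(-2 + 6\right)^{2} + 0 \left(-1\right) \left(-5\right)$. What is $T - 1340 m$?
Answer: $234500$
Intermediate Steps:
$c = 16$ ($c = 4^{2} + 0 \left(-5\right) = 16 + 0 = 16$)
$T = 0$ ($T = \left(-3 + 3\right) \left(-7\right) 16 = 0 \left(-7\right) 16 = 0 \cdot 16 = 0$)
$m = -175$ ($m = -7 + 4 \left(-42\right) = -7 - 168 = -175$)
$T - 1340 m = 0 - -234500 = 0 + 234500 = 234500$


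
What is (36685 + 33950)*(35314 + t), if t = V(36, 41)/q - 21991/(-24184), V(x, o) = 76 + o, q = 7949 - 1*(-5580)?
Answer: 816153753385277085/327185336 ≈ 2.4945e+9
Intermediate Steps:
q = 13529 (q = 7949 + 5580 = 13529)
t = 300345767/327185336 (t = (76 + 41)/13529 - 21991/(-24184) = 117*(1/13529) - 21991*(-1/24184) = 117/13529 + 21991/24184 = 300345767/327185336 ≈ 0.91797)
(36685 + 33950)*(35314 + t) = (36685 + 33950)*(35314 + 300345767/327185336) = 70635*(11554523301271/327185336) = 816153753385277085/327185336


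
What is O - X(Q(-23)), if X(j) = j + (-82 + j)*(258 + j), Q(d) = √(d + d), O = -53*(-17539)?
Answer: 950769 - 177*I*√46 ≈ 9.5077e+5 - 1200.5*I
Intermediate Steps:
O = 929567
Q(d) = √2*√d (Q(d) = √(2*d) = √2*√d)
O - X(Q(-23)) = 929567 - (-21156 + (√2*√(-23))² + 177*(√2*√(-23))) = 929567 - (-21156 + (√2*(I*√23))² + 177*(√2*(I*√23))) = 929567 - (-21156 + (I*√46)² + 177*(I*√46)) = 929567 - (-21156 - 46 + 177*I*√46) = 929567 - (-21202 + 177*I*√46) = 929567 + (21202 - 177*I*√46) = 950769 - 177*I*√46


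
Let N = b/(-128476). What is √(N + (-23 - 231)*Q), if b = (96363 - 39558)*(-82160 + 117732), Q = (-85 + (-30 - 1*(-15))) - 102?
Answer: √36705425763653/32119 ≈ 188.63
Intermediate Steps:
Q = -202 (Q = (-85 + (-30 + 15)) - 102 = (-85 - 15) - 102 = -100 - 102 = -202)
b = 2020667460 (b = 56805*35572 = 2020667460)
N = -505166865/32119 (N = 2020667460/(-128476) = 2020667460*(-1/128476) = -505166865/32119 ≈ -15728.)
√(N + (-23 - 231)*Q) = √(-505166865/32119 + (-23 - 231)*(-202)) = √(-505166865/32119 - 254*(-202)) = √(-505166865/32119 + 51308) = √(1142794787/32119) = √36705425763653/32119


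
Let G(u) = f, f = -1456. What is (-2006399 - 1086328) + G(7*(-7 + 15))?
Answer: -3094183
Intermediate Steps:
G(u) = -1456
(-2006399 - 1086328) + G(7*(-7 + 15)) = (-2006399 - 1086328) - 1456 = -3092727 - 1456 = -3094183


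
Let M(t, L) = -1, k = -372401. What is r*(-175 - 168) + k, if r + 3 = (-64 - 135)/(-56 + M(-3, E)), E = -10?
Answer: -21236461/57 ≈ -3.7257e+5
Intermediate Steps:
r = 28/57 (r = -3 + (-64 - 135)/(-56 - 1) = -3 - 199/(-57) = -3 - 199*(-1/57) = -3 + 199/57 = 28/57 ≈ 0.49123)
r*(-175 - 168) + k = 28*(-175 - 168)/57 - 372401 = (28/57)*(-343) - 372401 = -9604/57 - 372401 = -21236461/57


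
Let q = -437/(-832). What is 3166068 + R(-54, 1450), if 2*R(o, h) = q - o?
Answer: 5268382517/1664 ≈ 3.1661e+6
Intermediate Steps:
q = 437/832 (q = -437*(-1/832) = 437/832 ≈ 0.52524)
R(o, h) = 437/1664 - o/2 (R(o, h) = (437/832 - o)/2 = 437/1664 - o/2)
3166068 + R(-54, 1450) = 3166068 + (437/1664 - 1/2*(-54)) = 3166068 + (437/1664 + 27) = 3166068 + 45365/1664 = 5268382517/1664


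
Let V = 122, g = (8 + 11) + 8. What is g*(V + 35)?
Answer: 4239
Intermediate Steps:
g = 27 (g = 19 + 8 = 27)
g*(V + 35) = 27*(122 + 35) = 27*157 = 4239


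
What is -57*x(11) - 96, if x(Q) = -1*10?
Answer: 474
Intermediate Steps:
x(Q) = -10
-57*x(11) - 96 = -57*(-10) - 96 = 570 - 96 = 474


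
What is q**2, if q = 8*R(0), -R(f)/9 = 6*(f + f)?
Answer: 0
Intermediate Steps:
R(f) = -108*f (R(f) = -54*(f + f) = -54*2*f = -108*f)
q = 0 (q = 8*(-108*0) = 8*0 = 0)
q**2 = 0**2 = 0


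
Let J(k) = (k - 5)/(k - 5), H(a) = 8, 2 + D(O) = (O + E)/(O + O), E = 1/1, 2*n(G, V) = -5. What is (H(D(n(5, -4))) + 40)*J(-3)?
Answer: 48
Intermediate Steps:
n(G, V) = -5/2 (n(G, V) = (½)*(-5) = -5/2)
E = 1
D(O) = -2 + (1 + O)/(2*O) (D(O) = -2 + (O + 1)/(O + O) = -2 + (1 + O)/((2*O)) = -2 + (1 + O)*(1/(2*O)) = -2 + (1 + O)/(2*O))
J(k) = 1 (J(k) = (-5 + k)/(-5 + k) = 1)
(H(D(n(5, -4))) + 40)*J(-3) = (8 + 40)*1 = 48*1 = 48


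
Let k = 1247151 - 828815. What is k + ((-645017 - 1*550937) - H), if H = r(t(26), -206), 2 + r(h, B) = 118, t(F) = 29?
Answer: -777734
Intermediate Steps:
k = 418336
r(h, B) = 116 (r(h, B) = -2 + 118 = 116)
H = 116
k + ((-645017 - 1*550937) - H) = 418336 + ((-645017 - 1*550937) - 1*116) = 418336 + ((-645017 - 550937) - 116) = 418336 + (-1195954 - 116) = 418336 - 1196070 = -777734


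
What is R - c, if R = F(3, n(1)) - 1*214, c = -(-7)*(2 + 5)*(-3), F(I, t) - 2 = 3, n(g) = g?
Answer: -62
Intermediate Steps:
F(I, t) = 5 (F(I, t) = 2 + 3 = 5)
c = -147 (c = -(-7)*7*(-3) = -7*(-7)*(-3) = 49*(-3) = -147)
R = -209 (R = 5 - 1*214 = 5 - 214 = -209)
R - c = -209 - 1*(-147) = -209 + 147 = -62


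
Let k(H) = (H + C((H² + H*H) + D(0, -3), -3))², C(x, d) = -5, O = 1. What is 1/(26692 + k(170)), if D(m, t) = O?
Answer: 1/53917 ≈ 1.8547e-5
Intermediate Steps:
D(m, t) = 1
k(H) = (-5 + H)² (k(H) = (H - 5)² = (-5 + H)²)
1/(26692 + k(170)) = 1/(26692 + (-5 + 170)²) = 1/(26692 + 165²) = 1/(26692 + 27225) = 1/53917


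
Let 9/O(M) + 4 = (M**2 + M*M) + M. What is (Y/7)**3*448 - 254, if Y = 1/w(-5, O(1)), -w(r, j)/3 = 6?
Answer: -9073142/35721 ≈ -254.00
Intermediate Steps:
O(M) = 9/(-4 + M + 2*M**2) (O(M) = 9/(-4 + ((M**2 + M*M) + M)) = 9/(-4 + ((M**2 + M**2) + M)) = 9/(-4 + (2*M**2 + M)) = 9/(-4 + (M + 2*M**2)) = 9/(-4 + M + 2*M**2))
w(r, j) = -18 (w(r, j) = -3*6 = -18)
Y = -1/18 (Y = 1/(-18) = -1/18 ≈ -0.055556)
(Y/7)**3*448 - 254 = (-1/18/7)**3*448 - 254 = (-1/18*1/7)**3*448 - 254 = (-1/126)**3*448 - 254 = -1/2000376*448 - 254 = -8/35721 - 254 = -9073142/35721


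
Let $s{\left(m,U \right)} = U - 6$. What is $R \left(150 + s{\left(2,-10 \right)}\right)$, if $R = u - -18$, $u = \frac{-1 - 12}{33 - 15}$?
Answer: $\frac{20837}{9} \approx 2315.2$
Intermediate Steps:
$s{\left(m,U \right)} = -6 + U$
$u = - \frac{13}{18} \approx -0.72222$
$R = \frac{311}{18}$ ($R = - \frac{13}{18} - -18 = - \frac{13}{18} + 18 = \frac{311}{18} \approx 17.278$)
$R \left(150 + s{\left(2,-10 \right)}\right) = \frac{311 \left(150 - 16\right)}{18} = \frac{311}{18} \cdot 134 = \frac{20837}{9}$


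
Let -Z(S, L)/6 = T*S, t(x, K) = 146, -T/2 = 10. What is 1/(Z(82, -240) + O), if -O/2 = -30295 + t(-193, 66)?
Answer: 1/70138 ≈ 1.4258e-5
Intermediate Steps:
T = -20 (T = -2*10 = -20)
Z(S, L) = 120*S (Z(S, L) = -(-120)*S = 120*S)
O = 60298 (O = -2*(-30295 + 146) = -2*(-30149) = 60298)
1/(Z(82, -240) + O) = 1/(120*82 + 60298) = 1/(9840 + 60298) = 1/70138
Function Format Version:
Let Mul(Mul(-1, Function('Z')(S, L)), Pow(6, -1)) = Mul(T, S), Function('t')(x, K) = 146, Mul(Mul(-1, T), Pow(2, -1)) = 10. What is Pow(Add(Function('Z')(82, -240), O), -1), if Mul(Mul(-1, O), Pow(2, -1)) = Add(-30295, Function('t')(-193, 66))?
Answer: Rational(1, 70138) ≈ 1.4258e-5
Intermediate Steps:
T = -20 (T = Mul(-2, 10) = -20)
Function('Z')(S, L) = Mul(120, S) (Function('Z')(S, L) = Mul(-6, Mul(-20, S)) = Mul(120, S))
O = 60298 (O = Mul(-2, Add(-30295, 146)) = Mul(-2, -30149) = 60298)
Pow(Add(Function('Z')(82, -240), O), -1) = Pow(Add(Mul(120, 82), 60298), -1) = Pow(Add(9840, 60298), -1) = Pow(70138, -1) = Rational(1, 70138)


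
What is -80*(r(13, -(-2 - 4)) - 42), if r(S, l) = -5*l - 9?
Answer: 6480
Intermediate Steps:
r(S, l) = -9 - 5*l
-80*(r(13, -(-2 - 4)) - 42) = -80*((-9 - (-5)*(-2 - 4)) - 42) = -80*((-9 - (-5)*(-6)) - 42) = -80*((-9 - 5*6) - 42) = -80*((-9 - 30) - 42) = -80*(-39 - 42) = -80*(-81) = 6480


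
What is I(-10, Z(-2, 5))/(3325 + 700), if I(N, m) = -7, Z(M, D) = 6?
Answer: -1/575 ≈ -0.0017391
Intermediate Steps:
I(-10, Z(-2, 5))/(3325 + 700) = -7/(3325 + 700) = -7/4025 = -7*1/4025 = -1/575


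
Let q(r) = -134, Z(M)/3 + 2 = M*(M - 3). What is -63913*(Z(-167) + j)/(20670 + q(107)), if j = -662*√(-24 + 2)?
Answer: -9011733/34 + 21155203*I*√22/10268 ≈ -2.6505e+5 + 9663.7*I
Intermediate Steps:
Z(M) = -6 + 3*M*(-3 + M) (Z(M) = -6 + 3*(M*(M - 3)) = -6 + 3*(M*(-3 + M)) = -6 + 3*M*(-3 + M))
j = -662*I*√22 ≈ -3105.1*I
-63913*(Z(-167) + j)/(20670 + q(107)) = -63913*((-6 - 9*(-167) + 3*(-167)²) - 662*I*√22)/(20670 - 134) = -(9011733/34 - 21155203*I*√22/10268) = -63913*(141/34 - 331*I*√22/10268) = -9011733/34 + 21155203*I*√22/10268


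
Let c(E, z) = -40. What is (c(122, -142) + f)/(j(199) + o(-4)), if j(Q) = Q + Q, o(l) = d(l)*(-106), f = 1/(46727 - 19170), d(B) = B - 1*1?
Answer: -1102279/25572896 ≈ -0.043103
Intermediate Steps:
d(B) = -1 + B (d(B) = B - 1 = -1 + B)
f = 1/27557 ≈ 3.6288e-5
o(l) = 106 - 106*l (o(l) = (-1 + l)*(-106) = 106 - 106*l)
j(Q) = 2*Q
(c(122, -142) + f)/(j(199) + o(-4)) = (-40 + 1/27557)/(2*199 + (106 - 106*(-4))) = -1102279/(27557*(398 + (106 + 424))) = -1102279/(27557*(398 + 530)) = -1102279/27557/928 = -1102279/27557*1/928 = -1102279/25572896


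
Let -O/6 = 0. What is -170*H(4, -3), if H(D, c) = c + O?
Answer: 510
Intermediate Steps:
O = 0 (O = -6*0 = 0)
H(D, c) = c (H(D, c) = c + 0 = c)
-170*H(4, -3) = -170*(-3) = -1*(-510) = 510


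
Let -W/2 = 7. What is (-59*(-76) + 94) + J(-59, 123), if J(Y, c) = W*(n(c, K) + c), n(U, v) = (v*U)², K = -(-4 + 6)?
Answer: -844368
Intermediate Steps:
W = -14 (W = -2*7 = -14)
K = -2 (K = -1*2 = -2)
n(U, v) = U²*v² (n(U, v) = (U*v)² = U²*v²)
J(Y, c) = -56*c² - 14*c (J(Y, c) = -14*(c²*(-2)² + c) = -14*(c²*4 + c) = -14*(4*c² + c) = -14*(c + 4*c²) = -56*c² - 14*c)
(-59*(-76) + 94) + J(-59, 123) = (-59*(-76) + 94) + 14*123*(-1 - 4*123) = (4484 + 94) + 14*123*(-1 - 492) = 4578 + 14*123*(-493) = 4578 - 848946 = -844368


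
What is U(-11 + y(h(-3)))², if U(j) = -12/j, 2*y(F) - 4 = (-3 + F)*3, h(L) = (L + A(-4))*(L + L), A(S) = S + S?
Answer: 64/3249 ≈ 0.019698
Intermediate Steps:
A(S) = 2*S
h(L) = 2*L*(-8 + L) (h(L) = (L + 2*(-4))*(L + L) = (L - 8)*(2*L) = (-8 + L)*(2*L) = 2*L*(-8 + L))
y(F) = -5/2 + 3*F/2 (y(F) = 2 + ((-3 + F)*3)/2 = 2 + (-9 + 3*F)/2 = 2 + (-9/2 + 3*F/2) = -5/2 + 3*F/2)
U(-11 + y(h(-3)))² = (-12/(-11 + (-5/2 + 3*(2*(-3)*(-8 - 3))/2)))² = (-12/(-11 + (-5/2 + 3*(2*(-3)*(-11))/2)))² = (-12/(-11 + (-5/2 + (3/2)*66)))² = (-12/(-11 + (-5/2 + 99)))² = (-12/(-11 + 193/2))² = (-12/171/2)² = (-12*2/171)² = (-8/57)² = 64/3249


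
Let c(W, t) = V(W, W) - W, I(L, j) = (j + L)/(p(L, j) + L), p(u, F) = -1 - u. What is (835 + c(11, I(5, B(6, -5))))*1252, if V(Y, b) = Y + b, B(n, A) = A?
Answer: 1059192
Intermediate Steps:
I(L, j) = -L - j (I(L, j) = (j + L)/((-1 - L) + L) = (L + j)/(-1) = (L + j)*(-1) = -L - j)
c(W, t) = W (c(W, t) = (W + W) - W = 2*W - W = W)
(835 + c(11, I(5, B(6, -5))))*1252 = (835 + 11)*1252 = 846*1252 = 1059192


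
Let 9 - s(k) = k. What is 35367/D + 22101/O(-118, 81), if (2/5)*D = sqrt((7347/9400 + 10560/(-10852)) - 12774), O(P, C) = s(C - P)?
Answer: -22101/190 - 47156*I*sqrt(83078513468895558)/108589995463 ≈ -116.32 - 125.17*I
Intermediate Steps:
s(k) = 9 - k
O(P, C) = 9 + P - C (O(P, C) = 9 - (C - P) = 9 + (P - C) = 9 + P - C)
D = I*sqrt(83078513468895558)/1020088 (D = 5*sqrt((7347/9400 + 10560/(-10852)) - 12774)/2 = 5*sqrt((7347*(1/9400) + 10560*(-1/10852)) - 12774)/2 = 5*sqrt((7347/9400 - 2640/2713) - 12774)/2 = 5*sqrt(-4883589/25502200 - 12774)/2 = 5*sqrt(-325769986389/25502200)/2 = 5*(I*sqrt(83078513468895558)/2550220)/2 = I*sqrt(83078513468895558)/1020088 ≈ 282.56*I)
35367/D + 22101/O(-118, 81) = 35367/((I*sqrt(83078513468895558)/1020088)) + 22101/(9 - 118 - 1*81) = 35367*(-4*I*sqrt(83078513468895558)/325769986389) + 22101/(9 - 118 - 81) = -47156*I*sqrt(83078513468895558)/108589995463 + 22101/(-190) = -47156*I*sqrt(83078513468895558)/108589995463 + 22101*(-1/190) = -47156*I*sqrt(83078513468895558)/108589995463 - 22101/190 = -22101/190 - 47156*I*sqrt(83078513468895558)/108589995463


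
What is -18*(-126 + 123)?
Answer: 54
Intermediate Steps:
-18*(-126 + 123) = -18*(-3) = 54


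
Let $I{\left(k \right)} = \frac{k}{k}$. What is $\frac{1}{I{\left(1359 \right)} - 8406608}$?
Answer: $- \frac{1}{8406607} \approx -1.1895 \cdot 10^{-7}$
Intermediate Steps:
$I{\left(k \right)} = 1$
$\frac{1}{I{\left(1359 \right)} - 8406608} = \frac{1}{1 - 8406608} = \frac{1}{-8406607} = - \frac{1}{8406607}$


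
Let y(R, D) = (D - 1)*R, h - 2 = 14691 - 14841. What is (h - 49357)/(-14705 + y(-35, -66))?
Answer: 9901/2472 ≈ 4.0053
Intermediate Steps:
h = -148 (h = 2 + (14691 - 14841) = 2 - 150 = -148)
y(R, D) = R*(-1 + D) (y(R, D) = (-1 + D)*R = R*(-1 + D))
(h - 49357)/(-14705 + y(-35, -66)) = (-148 - 49357)/(-14705 - 35*(-1 - 66)) = -49505/(-14705 - 35*(-67)) = -49505/(-14705 + 2345) = -49505/(-12360) = -49505*(-1/12360) = 9901/2472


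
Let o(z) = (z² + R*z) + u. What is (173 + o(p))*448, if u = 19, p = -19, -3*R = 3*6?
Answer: 298816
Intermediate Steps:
R = -6 ≈ -6.0000
o(z) = 19 + z² - 6*z (o(z) = (z² - 6*z) + 19 = 19 + z² - 6*z)
(173 + o(p))*448 = (173 + (19 + (-19)² - 6*(-19)))*448 = (173 + (19 + 361 + 114))*448 = (173 + 494)*448 = 667*448 = 298816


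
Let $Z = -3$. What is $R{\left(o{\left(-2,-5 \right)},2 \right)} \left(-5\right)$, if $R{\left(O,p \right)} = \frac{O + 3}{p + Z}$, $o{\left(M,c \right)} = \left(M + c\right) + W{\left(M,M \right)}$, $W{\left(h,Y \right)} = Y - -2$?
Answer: $-20$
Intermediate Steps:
$W{\left(h,Y \right)} = 2 + Y$ ($W{\left(h,Y \right)} = Y + 2 = 2 + Y$)
$o{\left(M,c \right)} = 2 + c + 2 M$ ($o{\left(M,c \right)} = \left(M + c\right) + \left(2 + M\right) = 2 + c + 2 M$)
$R{\left(O,p \right)} = \frac{3 + O}{-3 + p}$ ($R{\left(O,p \right)} = \frac{O + 3}{p - 3} = \frac{3 + O}{-3 + p}$)
$R{\left(o{\left(-2,-5 \right)},2 \right)} \left(-5\right) = \frac{3 + \left(2 - 5 + 2 \left(-2\right)\right)}{-3 + 2} \left(-5\right) = \frac{3 - 7}{-1} \left(-5\right) = - (3 - 7) \left(-5\right) = \left(-1\right) \left(-4\right) \left(-5\right) = 4 \left(-5\right) = -20$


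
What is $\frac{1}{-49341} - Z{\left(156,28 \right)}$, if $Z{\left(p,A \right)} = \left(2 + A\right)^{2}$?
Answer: $- \frac{44406901}{49341} \approx -900.0$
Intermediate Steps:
$\frac{1}{-49341} - Z{\left(156,28 \right)} = \frac{1}{-49341} - \left(2 + 28\right)^{2} = - \frac{1}{49341} - 30^{2} = - \frac{1}{49341} - 900 = - \frac{44406901}{49341}$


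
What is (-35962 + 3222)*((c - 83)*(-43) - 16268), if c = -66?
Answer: 322849140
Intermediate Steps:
(-35962 + 3222)*((c - 83)*(-43) - 16268) = (-35962 + 3222)*((-66 - 83)*(-43) - 16268) = -32740*(-149*(-43) - 16268) = -32740*(6407 - 16268) = -32740*(-9861) = 322849140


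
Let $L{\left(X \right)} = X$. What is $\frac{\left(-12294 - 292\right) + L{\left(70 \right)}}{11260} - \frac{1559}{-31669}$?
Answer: $- \frac{94703716}{89148235} \approx -1.0623$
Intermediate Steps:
$\frac{\left(-12294 - 292\right) + L{\left(70 \right)}}{11260} - \frac{1559}{-31669} = \frac{\left(-12294 - 292\right) + 70}{11260} - \frac{1559}{-31669} = \left(\left(-12294 - 292\right) + 70\right) \frac{1}{11260} - - \frac{1559}{31669} = \left(-12586 + 70\right) \frac{1}{11260} + \frac{1559}{31669} = \left(-12516\right) \frac{1}{11260} + \frac{1559}{31669} = - \frac{3129}{2815} + \frac{1559}{31669} = - \frac{94703716}{89148235}$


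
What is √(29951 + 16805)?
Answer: 2*√11689 ≈ 216.23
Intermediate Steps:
√(29951 + 16805) = √46756 = 2*√11689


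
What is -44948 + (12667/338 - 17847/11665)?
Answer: -177077897691/3942770 ≈ -44912.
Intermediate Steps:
-44948 + (12667/338 - 17847/11665) = -44948 + 141728269/3942770 = -177077897691/3942770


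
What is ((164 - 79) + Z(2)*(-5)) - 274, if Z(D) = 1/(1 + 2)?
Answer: -572/3 ≈ -190.67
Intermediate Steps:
Z(D) = 1/3
((164 - 79) + Z(2)*(-5)) - 274 = ((164 - 79) + (1/3)*(-5)) - 274 = (85 - 5/3) - 274 = 250/3 - 274 = -572/3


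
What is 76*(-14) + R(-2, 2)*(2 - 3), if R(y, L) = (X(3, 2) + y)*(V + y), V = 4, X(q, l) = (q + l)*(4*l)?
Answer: -1140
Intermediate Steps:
X(q, l) = 4*l*(l + q) (X(q, l) = (l + q)*(4*l) = 4*l*(l + q))
R(y, L) = (4 + y)*(40 + y) (R(y, L) = (4*2*(2 + 3) + y)*(4 + y) = (4*2*5 + y)*(4 + y) = (40 + y)*(4 + y) = (4 + y)*(40 + y))
76*(-14) + R(-2, 2)*(2 - 3) = 76*(-14) + (160 + (-2)**2 + 44*(-2))*(2 - 3) = -1064 + (160 + 4 - 88)*(-1) = -1064 + 76*(-1) = -1064 - 76 = -1140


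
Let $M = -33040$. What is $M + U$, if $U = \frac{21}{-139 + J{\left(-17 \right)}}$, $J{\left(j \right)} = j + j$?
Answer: $- \frac{5715941}{173} \approx -33040.0$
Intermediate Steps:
$J{\left(j \right)} = 2 j$
$U = - \frac{21}{173}$ ($U = \frac{21}{-139 + 2 \left(-17\right)} = \frac{21}{-139 - 34} = \frac{21}{-173} = 21 \left(- \frac{1}{173}\right) = - \frac{21}{173} \approx -0.12139$)
$M + U = -33040 - \frac{21}{173} = - \frac{5715941}{173}$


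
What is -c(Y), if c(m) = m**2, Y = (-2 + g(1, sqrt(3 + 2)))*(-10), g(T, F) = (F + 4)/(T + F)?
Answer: -1175/2 + 525*sqrt(5)/2 ≈ -0.53216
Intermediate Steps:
g(T, F) = (4 + F)/(F + T)
Y = 20 - 10*(4 + sqrt(5))/(1 + sqrt(5)) (Y = (-2 + (4 + sqrt(3 + 2))/(sqrt(3 + 2) + 1))*(-10) = (-2 + (4 + sqrt(5))/(sqrt(5) + 1))*(-10) = (-2 + (4 + sqrt(5))/(1 + sqrt(5)))*(-10) = 20 - 10*(4 + sqrt(5))/(1 + sqrt(5)) ≈ 0.72949)
-c(Y) = -(35/2 - 15*sqrt(5)/2)**2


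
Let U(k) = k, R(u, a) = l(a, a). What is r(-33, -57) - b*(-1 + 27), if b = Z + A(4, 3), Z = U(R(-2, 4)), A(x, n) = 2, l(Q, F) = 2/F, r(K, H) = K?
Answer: -98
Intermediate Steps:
R(u, a) = 2/a
Z = ½ (Z = 2/4 = 2*(¼) = ½ ≈ 0.50000)
b = 5/2 (b = ½ + 2 = 5/2 ≈ 2.5000)
r(-33, -57) - b*(-1 + 27) = -33 - 5*(-1 + 27)/2 = -33 - 5*26/2 = -33 - 1*65 = -33 - 65 = -98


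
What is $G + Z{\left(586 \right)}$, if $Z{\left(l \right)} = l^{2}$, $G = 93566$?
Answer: $436962$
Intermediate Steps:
$G + Z{\left(586 \right)} = 93566 + 586^{2} = 93566 + 343396 = 436962$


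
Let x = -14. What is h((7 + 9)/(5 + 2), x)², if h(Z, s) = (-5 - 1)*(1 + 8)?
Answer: 2916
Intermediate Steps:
h(Z, s) = -54 (h(Z, s) = -6*9 = -54)
h((7 + 9)/(5 + 2), x)² = (-54)² = 2916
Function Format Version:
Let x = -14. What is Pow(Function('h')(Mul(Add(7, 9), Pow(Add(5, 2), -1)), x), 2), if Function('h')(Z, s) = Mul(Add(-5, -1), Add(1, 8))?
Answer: 2916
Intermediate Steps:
Function('h')(Z, s) = -54 (Function('h')(Z, s) = Mul(-6, 9) = -54)
Pow(Function('h')(Mul(Add(7, 9), Pow(Add(5, 2), -1)), x), 2) = Pow(-54, 2) = 2916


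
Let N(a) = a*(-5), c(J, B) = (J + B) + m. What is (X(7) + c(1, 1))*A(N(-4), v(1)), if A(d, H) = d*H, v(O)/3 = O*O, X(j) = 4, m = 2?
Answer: 480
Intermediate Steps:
c(J, B) = 2 + B + J (c(J, B) = (J + B) + 2 = (B + J) + 2 = 2 + B + J)
N(a) = -5*a
v(O) = 3*O² (v(O) = 3*(O*O) = 3*O²)
A(d, H) = H*d
(X(7) + c(1, 1))*A(N(-4), v(1)) = (4 + (2 + 1 + 1))*((3*1²)*(-5*(-4))) = (4 + 4)*((3*1)*20) = 8*(3*20) = 8*60 = 480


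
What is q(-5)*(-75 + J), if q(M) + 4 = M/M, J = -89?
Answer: 492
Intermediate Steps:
q(M) = -3 (q(M) = -4 + M/M = -4 + 1 = -3)
q(-5)*(-75 + J) = -3*(-75 - 89) = -3*(-164) = 492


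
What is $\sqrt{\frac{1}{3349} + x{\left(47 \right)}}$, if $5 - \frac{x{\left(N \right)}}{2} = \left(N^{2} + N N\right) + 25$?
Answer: $\frac{i \sqrt{99551446327}}{3349} \approx 94.213 i$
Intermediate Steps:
$x{\left(N \right)} = -40 - 4 N^{2}$ ($x{\left(N \right)} = 10 - 2 \left(\left(N^{2} + N N\right) + 25\right) = 10 - 2 \left(\left(N^{2} + N^{2}\right) + 25\right) = 10 - 2 \left(2 N^{2} + 25\right) = 10 - 2 \left(25 + 2 N^{2}\right) = 10 - \left(50 + 4 N^{2}\right) = -40 - 4 N^{2}$)
$\sqrt{\frac{1}{3349} + x{\left(47 \right)}} = \sqrt{\frac{1}{3349} - \left(40 + 4 \cdot 47^{2}\right)} = \sqrt{\frac{1}{3349} - 8876} = \sqrt{- \frac{29725723}{3349}} = \frac{i \sqrt{99551446327}}{3349}$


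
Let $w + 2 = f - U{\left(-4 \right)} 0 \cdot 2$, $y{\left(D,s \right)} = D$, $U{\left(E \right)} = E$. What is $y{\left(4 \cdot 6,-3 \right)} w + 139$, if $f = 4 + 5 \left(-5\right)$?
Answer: $-413$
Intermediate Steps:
$f = -21$ ($f = 4 - 25 = -21$)
$w = -23$ ($w = -2 - \left(21 + \left(-4\right) 0 \cdot 2\right) = -2 - \left(21 + 0 \cdot 2\right) = -2 - 21 = -23$)
$y{\left(4 \cdot 6,-3 \right)} w + 139 = 4 \cdot 6 \left(-23\right) + 139 = 24 \left(-23\right) + 139 = -552 + 139 = -413$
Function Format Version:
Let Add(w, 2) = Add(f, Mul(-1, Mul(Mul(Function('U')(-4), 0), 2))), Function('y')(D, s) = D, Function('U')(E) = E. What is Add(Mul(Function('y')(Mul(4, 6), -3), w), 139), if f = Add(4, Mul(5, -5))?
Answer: -413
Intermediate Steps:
f = -21 (f = Add(4, -25) = -21)
w = -23 (w = Add(-2, Add(-21, Mul(-1, Mul(Mul(-4, 0), 2)))) = Add(-2, Add(-21, Mul(-1, Mul(0, 2)))) = Add(-2, Add(-21, Mul(-1, 0))) = Add(-2, Add(-21, 0)) = Add(-2, -21) = -23)
Add(Mul(Function('y')(Mul(4, 6), -3), w), 139) = Add(Mul(Mul(4, 6), -23), 139) = Add(Mul(24, -23), 139) = Add(-552, 139) = -413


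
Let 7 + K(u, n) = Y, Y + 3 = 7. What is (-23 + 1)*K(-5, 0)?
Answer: 66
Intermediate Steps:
Y = 4 (Y = -3 + 7 = 4)
K(u, n) = -3 (K(u, n) = -7 + 4 = -3)
(-23 + 1)*K(-5, 0) = (-23 + 1)*(-3) = -22*(-3) = 66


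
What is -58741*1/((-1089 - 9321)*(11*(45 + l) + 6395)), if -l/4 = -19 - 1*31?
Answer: 58741/94626900 ≈ 0.00062076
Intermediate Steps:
l = 200 (l = -4*(-19 - 1*31) = -4*(-19 - 31) = -4*(-50) = 200)
-58741*1/((-1089 - 9321)*(11*(45 + l) + 6395)) = -58741*1/((-1089 - 9321)*(11*(45 + 200) + 6395)) = -58741*(-1/(10410*(11*245 + 6395))) = -58741*(-1/(10410*(2695 + 6395))) = -58741/((-10410*9090)) = -58741/(-94626900) = -58741*(-1/94626900) = 58741/94626900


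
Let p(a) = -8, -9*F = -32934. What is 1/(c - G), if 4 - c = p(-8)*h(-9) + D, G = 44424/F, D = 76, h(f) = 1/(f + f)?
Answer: -49401/4178552 ≈ -0.011823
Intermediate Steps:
F = 10978/3 (F = -⅑*(-32934) = 10978/3 ≈ 3659.3)
h(f) = 1/(2*f)
G = 66636/5489 (G = 44424/(10978/3) = 44424*(3/10978) = 66636/5489 ≈ 12.140)
c = -652/9 (c = 4 - (-4/(-9) + 76) = 4 - (-4*(-1)/9 + 76) = 4 - (-8*(-1/18) + 76) = 4 - (4/9 + 76) = 4 - 1*688/9 = 4 - 688/9 = -652/9 ≈ -72.444)
1/(c - G) = 1/(-652/9 - 1*66636/5489) = 1/(-652/9 - 66636/5489) = 1/(-4178552/49401) = -49401/4178552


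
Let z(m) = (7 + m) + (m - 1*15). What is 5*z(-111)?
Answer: -1150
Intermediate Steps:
z(m) = -8 + 2*m (z(m) = (7 + m) + (m - 15) = (7 + m) + (-15 + m) = -8 + 2*m)
5*z(-111) = 5*(-8 + 2*(-111)) = 5*(-8 - 222) = 5*(-230) = -1150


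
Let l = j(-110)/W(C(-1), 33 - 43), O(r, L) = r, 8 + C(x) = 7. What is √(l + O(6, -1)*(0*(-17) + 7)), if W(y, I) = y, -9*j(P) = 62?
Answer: 2*√110/3 ≈ 6.9921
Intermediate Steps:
j(P) = -62/9 (j(P) = -⅑*62 = -62/9)
C(x) = -1 (C(x) = -8 + 7 = -1)
l = 62/9 (l = -62/9/(-1) = -62/9*(-1) = 62/9 ≈ 6.8889)
√(l + O(6, -1)*(0*(-17) + 7)) = √(62/9 + 6*(0*(-17) + 7)) = √(62/9 + 6*(0 + 7)) = √(62/9 + 6*7) = √(62/9 + 42) = √(440/9) = 2*√110/3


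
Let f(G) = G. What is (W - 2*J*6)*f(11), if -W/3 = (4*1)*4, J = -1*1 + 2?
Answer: -660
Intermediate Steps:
J = 1 (J = -1 + 2 = 1)
W = -48 (W = -3*4*1*4 = -12*4 = -3*16 = -48)
(W - 2*J*6)*f(11) = (-48 - 2*1*6)*11 = (-48 - 2*6)*11 = (-48 - 12)*11 = -60*11 = -660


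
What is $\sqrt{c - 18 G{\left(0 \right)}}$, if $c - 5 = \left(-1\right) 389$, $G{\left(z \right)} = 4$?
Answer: $2 i \sqrt{114} \approx 21.354 i$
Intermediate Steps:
$c = -384$ ($c = 5 - 389 = -384$)
$\sqrt{c - 18 G{\left(0 \right)}} = \sqrt{-384 - 72} = \sqrt{-456} = 2 i \sqrt{114}$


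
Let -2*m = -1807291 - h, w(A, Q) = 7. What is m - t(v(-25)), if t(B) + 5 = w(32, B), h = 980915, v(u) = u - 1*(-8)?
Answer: 1394101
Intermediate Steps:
v(u) = 8 + u (v(u) = u + 8 = 8 + u)
t(B) = 2 (t(B) = -5 + 7 = 2)
m = 1394103 (m = -(-1807291 - 1*980915)/2 = -(-1807291 - 980915)/2 = -½*(-2788206) = 1394103)
m - t(v(-25)) = 1394103 - 1*2 = 1394103 - 2 = 1394101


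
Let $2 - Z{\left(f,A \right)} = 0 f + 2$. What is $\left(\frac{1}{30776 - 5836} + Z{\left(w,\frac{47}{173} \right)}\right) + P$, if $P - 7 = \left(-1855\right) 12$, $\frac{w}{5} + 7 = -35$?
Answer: $- \frac{554989819}{24940} \approx -22253.0$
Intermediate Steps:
$w = -210$ ($w = -35 + 5 \left(-35\right) = -35 - 175 = -210$)
$Z{\left(f,A \right)} = 0$ ($Z{\left(f,A \right)} = 2 - \left(0 f + 2\right) = 2 - \left(0 + 2\right) = 2 - 2 = 0$)
$P = -22253$ ($P = 7 - 22260 = -22253$)
$\left(\frac{1}{30776 - 5836} + Z{\left(w,\frac{47}{173} \right)}\right) + P = \left(\frac{1}{30776 - 5836} + 0\right) - 22253 = \left(\frac{1}{24940} + 0\right) - 22253 = \frac{1}{24940} - 22253 = - \frac{554989819}{24940}$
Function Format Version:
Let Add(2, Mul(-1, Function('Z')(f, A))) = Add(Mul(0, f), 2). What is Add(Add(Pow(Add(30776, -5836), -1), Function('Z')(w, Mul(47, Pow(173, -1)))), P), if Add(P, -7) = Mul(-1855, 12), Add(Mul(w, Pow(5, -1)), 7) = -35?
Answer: Rational(-554989819, 24940) ≈ -22253.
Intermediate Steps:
w = -210 (w = Add(-35, Mul(5, -35)) = Add(-35, -175) = -210)
Function('Z')(f, A) = 0 (Function('Z')(f, A) = Add(2, Mul(-1, Add(Mul(0, f), 2))) = Add(2, Mul(-1, Add(0, 2))) = Add(2, Mul(-1, 2)) = Add(2, -2) = 0)
P = -22253 (P = Add(7, Mul(-1855, 12)) = Add(7, -22260) = -22253)
Add(Add(Pow(Add(30776, -5836), -1), Function('Z')(w, Mul(47, Pow(173, -1)))), P) = Add(Add(Pow(Add(30776, -5836), -1), 0), -22253) = Add(Add(Pow(24940, -1), 0), -22253) = Add(Add(Rational(1, 24940), 0), -22253) = Add(Rational(1, 24940), -22253) = Rational(-554989819, 24940)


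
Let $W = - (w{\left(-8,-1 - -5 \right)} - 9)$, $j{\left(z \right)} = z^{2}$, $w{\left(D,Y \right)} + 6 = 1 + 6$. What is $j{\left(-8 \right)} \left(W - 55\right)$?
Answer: $-3008$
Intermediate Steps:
$w{\left(D,Y \right)} = 1$ ($w{\left(D,Y \right)} = -6 + \left(1 + 6\right) = -6 + 7 = 1$)
$W = 8$ ($W = - (1 - 9) = \left(-1\right) \left(-8\right) = 8$)
$j{\left(-8 \right)} \left(W - 55\right) = \left(-8\right)^{2} \left(8 - 55\right) = 64 \left(-47\right) = -3008$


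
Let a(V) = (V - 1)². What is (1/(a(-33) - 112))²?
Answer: 1/1089936 ≈ 9.1748e-7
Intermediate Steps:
a(V) = (-1 + V)²
(1/(a(-33) - 112))² = (1/((-1 - 33)² - 112))² = (1/((-34)² - 112))² = (1/(1156 - 112))² = (1/1044)² = 1/1089936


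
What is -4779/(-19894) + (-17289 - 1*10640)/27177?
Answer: -425740643/540659238 ≈ -0.78745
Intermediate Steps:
-4779/(-19894) + (-17289 - 1*10640)/27177 = -4779*(-1/19894) + (-17289 - 10640)*(1/27177) = 4779/19894 - 27929*1/27177 = 4779/19894 - 27929/27177 = -425740643/540659238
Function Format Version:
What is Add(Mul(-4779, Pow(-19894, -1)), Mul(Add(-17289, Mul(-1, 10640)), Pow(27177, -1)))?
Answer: Rational(-425740643, 540659238) ≈ -0.78745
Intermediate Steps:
Add(Mul(-4779, Pow(-19894, -1)), Mul(Add(-17289, Mul(-1, 10640)), Pow(27177, -1))) = Add(Mul(-4779, Rational(-1, 19894)), Mul(Add(-17289, -10640), Rational(1, 27177))) = Add(Rational(4779, 19894), Mul(-27929, Rational(1, 27177))) = Add(Rational(4779, 19894), Rational(-27929, 27177)) = Rational(-425740643, 540659238)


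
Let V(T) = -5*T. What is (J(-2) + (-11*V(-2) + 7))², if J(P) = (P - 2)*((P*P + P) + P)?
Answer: 10609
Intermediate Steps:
J(P) = (-2 + P)*(P² + 2*P) (J(P) = (-2 + P)*((P² + P) + P) = (-2 + P)*((P + P²) + P) = (-2 + P)*(P² + 2*P))
(J(-2) + (-11*V(-2) + 7))² = (-2*(-4 + (-2)²) + (-(-55)*(-2) + 7))² = (-2*(-4 + 4) + (-11*10 + 7))² = (-2*0 + (-110 + 7))² = (0 - 103)² = (-103)² = 10609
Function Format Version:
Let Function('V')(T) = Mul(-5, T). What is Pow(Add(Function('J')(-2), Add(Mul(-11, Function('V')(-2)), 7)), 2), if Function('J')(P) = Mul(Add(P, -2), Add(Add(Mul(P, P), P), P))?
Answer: 10609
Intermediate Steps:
Function('J')(P) = Mul(Add(-2, P), Add(Pow(P, 2), Mul(2, P))) (Function('J')(P) = Mul(Add(-2, P), Add(Add(Pow(P, 2), P), P)) = Mul(Add(-2, P), Add(Add(P, Pow(P, 2)), P)) = Mul(Add(-2, P), Add(Pow(P, 2), Mul(2, P))))
Pow(Add(Function('J')(-2), Add(Mul(-11, Function('V')(-2)), 7)), 2) = Pow(Add(Mul(-2, Add(-4, Pow(-2, 2))), Add(Mul(-11, Mul(-5, -2)), 7)), 2) = Pow(Add(Mul(-2, Add(-4, 4)), Add(Mul(-11, 10), 7)), 2) = Pow(Add(Mul(-2, 0), Add(-110, 7)), 2) = Pow(Add(0, -103), 2) = Pow(-103, 2) = 10609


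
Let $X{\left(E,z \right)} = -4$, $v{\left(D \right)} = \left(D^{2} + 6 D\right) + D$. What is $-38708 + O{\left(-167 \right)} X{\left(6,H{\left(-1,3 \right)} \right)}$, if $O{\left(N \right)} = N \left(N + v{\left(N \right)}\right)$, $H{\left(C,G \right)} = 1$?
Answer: $17698696$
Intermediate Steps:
$v{\left(D \right)} = D^{2} + 7 D$
$O{\left(N \right)} = N \left(N + N \left(7 + N\right)\right)$
$-38708 + O{\left(-167 \right)} X{\left(6,H{\left(-1,3 \right)} \right)} = -38708 + \left(-167\right)^{2} \left(8 - 167\right) \left(-4\right) = -38708 + 27889 \left(-159\right) \left(-4\right) = -38708 - -17737404 = -38708 + 17737404 = 17698696$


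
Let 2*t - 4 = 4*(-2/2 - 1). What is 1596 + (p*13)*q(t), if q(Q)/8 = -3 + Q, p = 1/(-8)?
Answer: 1661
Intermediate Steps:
p = -1/8 ≈ -0.12500
t = -2 (t = 2 + (4*(-2/2 - 1))/2 = 2 + (4*(-2*1/2 - 1))/2 = 2 + (4*(-1 - 1))/2 = 2 + (4*(-2))/2 = 2 + (1/2)*(-8) = 2 - 4 = -2)
q(Q) = -24 + 8*Q (q(Q) = 8*(-3 + Q) = -24 + 8*Q)
1596 + (p*13)*q(t) = 1596 + (-1/8*13)*(-24 + 8*(-2)) = 1596 - 13*(-24 - 16)/8 = 1596 - 13/8*(-40) = 1596 + 65 = 1661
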